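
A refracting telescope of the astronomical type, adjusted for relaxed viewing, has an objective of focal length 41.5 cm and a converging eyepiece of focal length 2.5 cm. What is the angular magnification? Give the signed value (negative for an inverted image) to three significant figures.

-16.6

M = -f_obj/f_eye = -41.5/(2.5) = -16.600.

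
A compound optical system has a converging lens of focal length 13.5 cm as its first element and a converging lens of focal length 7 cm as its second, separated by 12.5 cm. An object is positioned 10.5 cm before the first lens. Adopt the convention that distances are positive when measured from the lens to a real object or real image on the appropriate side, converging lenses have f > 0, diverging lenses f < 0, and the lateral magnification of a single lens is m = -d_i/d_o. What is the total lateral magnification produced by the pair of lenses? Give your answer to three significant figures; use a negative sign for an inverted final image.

-0.597

Lens 1: 1/d_i1 = 1/f_1 - 1/d_o1 = 1/13.5 - 1/10.5 = -0.02116 cm^-1, so d_i1 = -47.250 cm.
m_1 = -(-47.250)/10.5 = 4.5000.
The intermediate image is virtual, 47.250 cm to the left of lens 1, so d_o2 = L - d_i1 = 12.5 - (-47.250) = 59.750 cm.
Lens 2: 1/d_i2 = 1/f_2 - 1/d_o2 = 1/7 - 1/(59.750) = 0.12612 cm^-1, so d_i2 = 7.929 cm.
m_2 = -(7.929)/(59.750) = -0.1327.
The system's lateral magnification is m_1 m_2 = (4.5000)(-0.1327) = -0.5972.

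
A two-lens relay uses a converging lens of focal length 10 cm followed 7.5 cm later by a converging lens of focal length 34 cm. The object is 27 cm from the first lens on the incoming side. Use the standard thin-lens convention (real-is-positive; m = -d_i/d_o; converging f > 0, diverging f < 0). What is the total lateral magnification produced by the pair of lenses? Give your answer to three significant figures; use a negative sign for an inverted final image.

First lens: d_i1 = 1/(1/10 - 1/27) = 15.882 cm.
m_1 = -(15.882)/27 = -0.5882.
Since 15.882 cm > 7.5 cm, the first image lies past the second lens and serves as a virtual object: d_o2 = L - d_i1 = -8.382 cm.
Second lens: d_i2 = 1/(1/34 - 1/(-8.382)) = 6.724 cm.
m_2 = -(6.724)/(-8.382) = 0.8022.
The system's lateral magnification is m_1 m_2 = (-0.5882)(0.8022) = -0.4719.

-0.472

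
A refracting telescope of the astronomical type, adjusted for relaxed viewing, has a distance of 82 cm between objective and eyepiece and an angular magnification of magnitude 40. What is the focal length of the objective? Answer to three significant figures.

80.0 cm

In normal adjustment the tube length equals f_obj + f_eye and |M| = f_obj/f_eye.
So f_obj = 40 f_eye and 40 f_eye + f_eye = 82 cm, giving f_eye = 82/41 = 2.000 cm and f_obj = 80.000 cm.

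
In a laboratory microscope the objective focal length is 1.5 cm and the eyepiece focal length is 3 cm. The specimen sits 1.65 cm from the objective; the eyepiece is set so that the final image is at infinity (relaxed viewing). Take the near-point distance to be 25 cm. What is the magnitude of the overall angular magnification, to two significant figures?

Objective: 1/d_i = 1/f_obj - 1/d_o = 1/1.5 - 1/1.65 = 0.06061 cm^-1, so d_i = 16.500 cm.
m_obj = -d_i/d_o = -16.500/1.65 = -10.000.
Eyepiece angular magnification (image at infinity): M_eye = D/f_e = 25/3 = 8.333.
Overall M = m_obj x M_eye = (-10.000)(8.333) = -83.33.
|M| = 83.33.

83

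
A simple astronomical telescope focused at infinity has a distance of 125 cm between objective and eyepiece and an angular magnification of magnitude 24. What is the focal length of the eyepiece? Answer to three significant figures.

5.00 cm

In normal adjustment the tube length equals f_obj + f_eye and |M| = f_obj/f_eye.
So f_obj = 24 f_eye and 24 f_eye + f_eye = 125 cm, giving f_eye = 125/25 = 5.000 cm and f_obj = 120.000 cm.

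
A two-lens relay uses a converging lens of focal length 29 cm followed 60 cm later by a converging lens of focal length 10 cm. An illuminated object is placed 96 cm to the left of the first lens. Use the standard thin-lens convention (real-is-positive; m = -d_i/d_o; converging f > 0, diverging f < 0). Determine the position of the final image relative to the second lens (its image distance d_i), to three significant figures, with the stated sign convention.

21.8 cm

Lens 1: 1/d_i1 = 1/f_1 - 1/d_o1 = 1/29 - 1/96 = 0.02407 cm^-1, so d_i1 = 41.552 cm.
The intermediate image is 41.552 cm to the right of lens 1, so d_o2 = L - d_i1 = 60 - 41.552 = 18.448 cm.
Lens 2: 1/d_i2 = 1/f_2 - 1/d_o2 = 1/10 - 1/(18.448) = 0.04579 cm^-1, so d_i2 = 21.837 cm.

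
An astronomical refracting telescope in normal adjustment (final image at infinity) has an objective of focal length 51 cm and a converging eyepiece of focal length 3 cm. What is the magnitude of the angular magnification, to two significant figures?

17

|M| = f_obj/|f_eye| = 51/3 = 17.000.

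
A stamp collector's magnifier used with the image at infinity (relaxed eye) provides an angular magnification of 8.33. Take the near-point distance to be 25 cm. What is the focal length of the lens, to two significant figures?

For the image at infinity, M = D/f.
f = D/M = 25/8.33 = 3.001 cm.

3.0 cm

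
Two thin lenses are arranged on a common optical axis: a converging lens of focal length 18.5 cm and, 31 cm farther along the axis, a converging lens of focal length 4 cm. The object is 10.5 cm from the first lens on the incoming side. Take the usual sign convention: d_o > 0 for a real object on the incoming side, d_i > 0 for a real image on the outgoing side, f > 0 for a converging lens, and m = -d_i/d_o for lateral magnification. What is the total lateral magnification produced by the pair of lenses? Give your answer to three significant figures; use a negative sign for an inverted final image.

-0.180

Applying the thin-lens equation to the first lens, 1/18.5 = 1/10.5 + 1/d_i1, which gives d_i1 = -24.281 cm.
Its lateral magnification is m_1 = -d_i1/d_o1 = -(-24.281)/10.5 = 2.3125.
With d_i1 < 0 the first image is virtual and lies on the object side; the object distance for lens 2 is d_o2 = 31 - (-24.281) = 55.281 cm.
Applying the thin-lens equation again with f_2 = 4 cm and d_o2 = 55.281 cm gives d_i2 = 4.312 cm.
m_2 = -(4.312)/(55.281) = -0.0780.
The system's lateral magnification is m_1 m_2 = (2.3125)(-0.0780) = -0.1804.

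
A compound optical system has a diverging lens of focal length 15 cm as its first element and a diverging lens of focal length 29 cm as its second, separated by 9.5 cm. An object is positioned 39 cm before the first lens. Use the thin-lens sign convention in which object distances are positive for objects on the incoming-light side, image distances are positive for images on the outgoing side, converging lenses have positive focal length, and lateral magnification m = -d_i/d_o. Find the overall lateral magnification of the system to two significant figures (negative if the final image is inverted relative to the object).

0.16

Applying the thin-lens equation to the first lens, 1/(-15) = 1/39 + 1/d_i1, which gives d_i1 = -10.833 cm.
Its lateral magnification is m_1 = -d_i1/d_o1 = -(-10.833)/39 = 0.2778.
The intermediate image is virtual, 10.833 cm to the left of lens 1, so d_o2 = L - d_i1 = 9.5 - (-10.833) = 20.333 cm.
Applying the thin-lens equation again with f_2 = -29 cm and d_o2 = 20.333 cm gives d_i2 = -11.953 cm.
m_2 = -(-11.953)/(20.333) = 0.5878.
Overall magnification: m = m_1 m_2 = 0.1633.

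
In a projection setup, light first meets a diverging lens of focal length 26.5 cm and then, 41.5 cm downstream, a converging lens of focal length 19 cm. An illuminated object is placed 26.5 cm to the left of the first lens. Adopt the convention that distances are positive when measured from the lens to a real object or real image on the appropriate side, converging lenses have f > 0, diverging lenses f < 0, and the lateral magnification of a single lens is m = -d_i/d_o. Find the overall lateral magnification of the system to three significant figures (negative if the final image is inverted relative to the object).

-0.266

Lens 1: 1/d_i1 = 1/f_1 - 1/d_o1 = 1/(-26.5) - 1/26.5 = -0.07547 cm^-1, so d_i1 = -13.250 cm.
m_1 = -(-13.250)/26.5 = 0.5000.
The intermediate image is virtual, 13.250 cm to the left of lens 1, so d_o2 = L - d_i1 = 41.5 - (-13.250) = 54.750 cm.
Lens 2: 1/d_i2 = 1/f_2 - 1/d_o2 = 1/19 - 1/(54.750) = 0.03437 cm^-1, so d_i2 = 29.098 cm.
m_2 = -(29.098)/(54.750) = -0.5315.
The system's lateral magnification is m_1 m_2 = (0.5000)(-0.5315) = -0.2657.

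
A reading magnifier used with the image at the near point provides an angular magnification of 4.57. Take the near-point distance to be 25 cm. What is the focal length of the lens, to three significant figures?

For the image at the near point, M = 1 + D/f.
f = D/(M - 1) = 25/(4.57 - 1) = 7.003 cm.

7.00 cm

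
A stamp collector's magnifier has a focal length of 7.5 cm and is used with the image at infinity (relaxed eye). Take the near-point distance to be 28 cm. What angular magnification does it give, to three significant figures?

3.73

M = D/f = 28/7.5 = 3.733.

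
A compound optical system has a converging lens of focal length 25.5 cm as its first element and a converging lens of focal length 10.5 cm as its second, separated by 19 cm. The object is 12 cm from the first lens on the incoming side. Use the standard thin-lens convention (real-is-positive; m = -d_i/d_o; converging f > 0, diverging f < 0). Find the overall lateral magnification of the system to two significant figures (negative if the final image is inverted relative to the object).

-0.64

Applying the thin-lens equation to the first lens, 1/25.5 = 1/12 + 1/d_i1, which gives d_i1 = -22.667 cm.
Its lateral magnification is m_1 = -d_i1/d_o1 = -(-22.667)/12 = 1.8889.
With d_i1 < 0 the first image is virtual and lies on the object side; the object distance for lens 2 is d_o2 = 19 - (-22.667) = 41.667 cm.
Applying the thin-lens equation again with f_2 = 10.5 cm and d_o2 = 41.667 cm gives d_i2 = 14.037 cm.
m_2 = -(14.037)/(41.667) = -0.3369.
Total m = m_1 x m_2 = (1.8889)(-0.3369) = -0.6364.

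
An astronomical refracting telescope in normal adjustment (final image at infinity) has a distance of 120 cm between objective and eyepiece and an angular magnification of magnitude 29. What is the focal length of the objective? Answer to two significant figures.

In normal adjustment the tube length equals f_obj + f_eye and |M| = f_obj/f_eye.
So f_obj = 29 f_eye and 29 f_eye + f_eye = 120 cm, giving f_eye = 120/30 = 4.000 cm and f_obj = 116.000 cm.

120 cm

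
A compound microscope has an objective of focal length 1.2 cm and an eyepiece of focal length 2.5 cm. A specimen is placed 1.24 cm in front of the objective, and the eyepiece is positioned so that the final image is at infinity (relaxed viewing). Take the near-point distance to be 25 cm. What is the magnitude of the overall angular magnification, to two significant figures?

300

Objective: 1/d_i = 1/f_obj - 1/d_o = 1/1.2 - 1/1.24 = 0.02688 cm^-1, so d_i = 37.200 cm.
m_obj = -d_i/d_o = -37.200/1.24 = -30.000.
Eyepiece angular magnification (image at infinity): M_eye = D/f_e = 25/2.5 = 10.000.
Overall M = m_obj x M_eye = (-30.000)(10.000) = -300.00.
|M| = 300.00.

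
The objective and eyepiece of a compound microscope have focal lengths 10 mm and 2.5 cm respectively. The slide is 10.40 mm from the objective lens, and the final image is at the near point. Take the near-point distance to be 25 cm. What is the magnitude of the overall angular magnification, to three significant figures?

Convert to cm: f_obj = 10 mm = 1 cm; d_o = 10.40 mm = 1.04 cm.
Objective: 1/d_i = 1/f_obj - 1/d_o = 1/1 - 1/1.04 = 0.03846 cm^-1, so d_i = 26.000 cm.
m_obj = -d_i/d_o = -26.000/1.04 = -25.000.
Eyepiece angular magnification (image at near point): M_eye = 1 + D/f_e = 1 + 25/2.5 = 11.000.
Overall M = m_obj x M_eye = (-25.000)(11.000) = -275.00.
|M| = 275.00.

275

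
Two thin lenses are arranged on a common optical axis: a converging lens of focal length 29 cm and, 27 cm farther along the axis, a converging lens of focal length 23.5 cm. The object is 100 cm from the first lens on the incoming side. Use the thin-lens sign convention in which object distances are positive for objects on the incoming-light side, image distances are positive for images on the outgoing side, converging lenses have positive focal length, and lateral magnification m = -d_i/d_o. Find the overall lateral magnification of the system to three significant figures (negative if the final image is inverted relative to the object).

-0.257

Lens 1: 1/d_i1 = 1/f_1 - 1/d_o1 = 1/29 - 1/100 = 0.02448 cm^-1, so d_i1 = 40.845 cm.
m_1 = -(40.845)/100 = -0.4085.
Since 40.845 cm > 27 cm, the first image lies past the second lens and serves as a virtual object: d_o2 = L - d_i1 = -13.845 cm.
Lens 2: 1/d_i2 = 1/f_2 - 1/d_o2 = 1/23.5 - 1/(-13.845) = 0.11478 cm^-1, so d_i2 = 8.712 cm.
m_2 = -(8.712)/(-13.845) = 0.6293.
Total m = m_1 x m_2 = (-0.4085)(0.6293) = -0.2570.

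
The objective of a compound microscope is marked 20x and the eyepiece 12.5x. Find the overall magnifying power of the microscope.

The overall magnification of a compound microscope is the product of the objective and eyepiece magnifications:
M = M_obj x M_eye = 20 x 12.5 = 250.

250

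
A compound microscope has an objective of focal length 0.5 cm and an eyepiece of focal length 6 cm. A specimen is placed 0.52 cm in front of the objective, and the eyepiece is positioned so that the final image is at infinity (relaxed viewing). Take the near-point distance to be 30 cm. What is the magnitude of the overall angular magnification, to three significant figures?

125

Objective: 1/d_i = 1/f_obj - 1/d_o = 1/0.5 - 1/0.52 = 0.07692 cm^-1, so d_i = 13.000 cm.
m_obj = -d_i/d_o = -13.000/0.52 = -25.000.
Eyepiece angular magnification (image at infinity): M_eye = D/f_e = 30/6 = 5.000.
Overall M = m_obj x M_eye = (-25.000)(5.000) = -125.00.
|M| = 125.00.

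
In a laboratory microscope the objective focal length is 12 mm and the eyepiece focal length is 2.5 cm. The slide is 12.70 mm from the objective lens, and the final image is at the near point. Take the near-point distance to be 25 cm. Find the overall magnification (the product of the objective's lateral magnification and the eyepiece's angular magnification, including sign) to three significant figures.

Convert to cm: f_obj = 12 mm = 1.2 cm; d_o = 12.70 mm = 1.27 cm.
Objective: 1/d_i = 1/f_obj - 1/d_o = 1/1.2 - 1/1.27 = 0.04593 cm^-1, so d_i = 21.771 cm.
m_obj = -d_i/d_o = -21.771/1.27 = -17.143.
Eyepiece angular magnification (image at near point): M_eye = 1 + D/f_e = 1 + 25/2.5 = 11.000.
Overall M = m_obj x M_eye = (-17.143)(11.000) = -188.57.

-189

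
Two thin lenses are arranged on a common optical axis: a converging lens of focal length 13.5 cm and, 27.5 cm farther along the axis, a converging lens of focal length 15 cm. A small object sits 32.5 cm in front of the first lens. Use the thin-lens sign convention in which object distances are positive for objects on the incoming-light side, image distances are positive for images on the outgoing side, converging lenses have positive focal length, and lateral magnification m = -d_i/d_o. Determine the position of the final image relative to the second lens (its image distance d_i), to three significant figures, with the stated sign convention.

Lens 1: 1/d_i1 = 1/f_1 - 1/d_o1 = 1/13.5 - 1/32.5 = 0.04330 cm^-1, so d_i1 = 23.092 cm.
That image sits 4.408 cm in front of the second lens, so d_o2 = 4.408 cm.
Lens 2: 1/d_i2 = 1/f_2 - 1/d_o2 = 1/15 - 1/(4.408) = -0.16020 cm^-1, so d_i2 = -6.242 cm.

-6.24 cm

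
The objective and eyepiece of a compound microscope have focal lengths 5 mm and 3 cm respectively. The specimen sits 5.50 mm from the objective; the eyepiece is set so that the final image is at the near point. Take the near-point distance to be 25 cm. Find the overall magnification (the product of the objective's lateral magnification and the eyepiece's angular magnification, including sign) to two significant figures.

Convert to cm: f_obj = 5 mm = 0.5 cm; d_o = 5.50 mm = 0.55 cm.
Objective: 1/d_i = 1/f_obj - 1/d_o = 1/0.5 - 1/0.55 = 0.18182 cm^-1, so d_i = 5.500 cm.
m_obj = -d_i/d_o = -5.500/0.55 = -10.000.
Eyepiece angular magnification (image at near point): M_eye = 1 + D/f_e = 1 + 25/3 = 9.333.
Overall M = m_obj x M_eye = (-10.000)(9.333) = -93.33.

-93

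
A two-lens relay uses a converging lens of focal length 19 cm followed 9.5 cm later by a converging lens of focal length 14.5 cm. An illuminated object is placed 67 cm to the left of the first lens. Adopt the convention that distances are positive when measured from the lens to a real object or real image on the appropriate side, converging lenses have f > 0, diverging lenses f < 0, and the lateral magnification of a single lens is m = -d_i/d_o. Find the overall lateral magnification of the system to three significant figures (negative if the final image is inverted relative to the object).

-0.182

First lens: d_i1 = 1/(1/19 - 1/67) = 26.521 cm.
m_1 = -(26.521)/67 = -0.3958.
Since 26.521 cm > 9.5 cm, the first image lies past the second lens and serves as a virtual object: d_o2 = L - d_i1 = -17.021 cm.
Second lens: d_i2 = 1/(1/14.5 - 1/(-17.021)) = 7.830 cm.
m_2 = -(7.830)/(-17.021) = 0.4600.
The system's lateral magnification is m_1 m_2 = (-0.3958)(0.4600) = -0.1821.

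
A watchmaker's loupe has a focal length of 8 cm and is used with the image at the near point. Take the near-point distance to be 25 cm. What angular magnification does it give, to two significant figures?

M = 1 + D/f = 1 + 25/8 = 4.125.

4.1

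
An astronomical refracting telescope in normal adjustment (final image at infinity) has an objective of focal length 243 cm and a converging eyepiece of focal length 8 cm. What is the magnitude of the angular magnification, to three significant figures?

30.4

|M| = f_obj/|f_eye| = 243/8 = 30.375.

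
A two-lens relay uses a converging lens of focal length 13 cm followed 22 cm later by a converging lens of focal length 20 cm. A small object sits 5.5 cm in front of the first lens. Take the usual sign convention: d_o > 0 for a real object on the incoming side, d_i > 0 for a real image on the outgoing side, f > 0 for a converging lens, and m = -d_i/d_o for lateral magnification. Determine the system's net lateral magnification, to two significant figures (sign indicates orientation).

First lens: d_i1 = 1/(1/13 - 1/5.5) = -9.533 cm.
m_1 = -(-9.533)/5.5 = 1.7333.
With d_i1 < 0 the first image is virtual and lies on the object side; the object distance for lens 2 is d_o2 = 22 - (-9.533) = 31.533 cm.
Second lens: d_i2 = 1/(1/20 - 1/(31.533)) = 54.682 cm.
m_2 = -(54.682)/(31.533) = -1.7341.
The system's lateral magnification is m_1 m_2 = (1.7333)(-1.7341) = -3.0058.

-3.0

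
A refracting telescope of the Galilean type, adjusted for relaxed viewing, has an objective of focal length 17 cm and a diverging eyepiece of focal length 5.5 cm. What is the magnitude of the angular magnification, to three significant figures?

3.09

|M| = f_obj/|f_eye| = 17/5.5 = 3.091.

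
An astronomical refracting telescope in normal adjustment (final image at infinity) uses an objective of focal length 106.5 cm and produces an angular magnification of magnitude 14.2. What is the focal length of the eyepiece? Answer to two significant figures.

|M| = f_obj/f_eye, so f_eye = f_obj/|M| = 106.5/14.2 = 7.500 cm.

7.5 cm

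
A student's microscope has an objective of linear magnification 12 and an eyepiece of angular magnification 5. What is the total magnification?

The overall magnification of a compound microscope is the product of the objective and eyepiece magnifications:
M = M_obj x M_eye = 12 x 5 = 60.

60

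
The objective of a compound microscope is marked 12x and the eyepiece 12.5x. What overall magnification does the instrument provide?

The overall magnification of a compound microscope is the product of the objective and eyepiece magnifications:
M = M_obj x M_eye = 12 x 12.5 = 150.

150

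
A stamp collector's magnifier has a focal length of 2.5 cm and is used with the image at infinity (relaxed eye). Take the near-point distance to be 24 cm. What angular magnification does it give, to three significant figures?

9.60

M = D/f = 24/2.5 = 9.600.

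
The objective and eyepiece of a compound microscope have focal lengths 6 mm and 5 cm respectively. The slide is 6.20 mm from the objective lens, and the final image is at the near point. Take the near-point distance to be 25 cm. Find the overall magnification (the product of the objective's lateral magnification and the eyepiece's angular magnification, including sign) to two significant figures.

-180

Convert to cm: f_obj = 6 mm = 0.6 cm; d_o = 6.20 mm = 0.62 cm.
Objective: 1/d_i = 1/f_obj - 1/d_o = 1/0.6 - 1/0.62 = 0.05376 cm^-1, so d_i = 18.600 cm.
m_obj = -d_i/d_o = -18.600/0.62 = -30.000.
Eyepiece angular magnification (image at near point): M_eye = 1 + D/f_e = 1 + 25/5 = 6.000.
Overall M = m_obj x M_eye = (-30.000)(6.000) = -180.00.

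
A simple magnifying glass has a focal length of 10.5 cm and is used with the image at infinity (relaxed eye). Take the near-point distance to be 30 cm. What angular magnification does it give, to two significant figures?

M = D/f = 30/10.5 = 2.857.

2.9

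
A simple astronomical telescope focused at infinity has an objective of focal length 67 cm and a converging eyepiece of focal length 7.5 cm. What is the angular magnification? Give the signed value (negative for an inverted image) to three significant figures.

-8.93

M = -f_obj/f_eye = -67/(7.5) = -8.933.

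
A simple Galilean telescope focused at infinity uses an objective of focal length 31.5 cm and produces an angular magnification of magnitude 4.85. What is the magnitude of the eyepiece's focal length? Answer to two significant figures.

6.5 cm

|M| = f_obj/|f_eye|, so |f_eye| = f_obj/|M| = 31.5/4.85 = 6.495 cm.
(The eyepiece is diverging, so its signed focal length is -6.495 cm.)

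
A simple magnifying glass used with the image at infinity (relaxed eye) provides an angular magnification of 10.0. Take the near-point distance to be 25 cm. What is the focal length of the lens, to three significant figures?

For the image at infinity, M = D/f.
f = D/M = 25/10.0 = 2.500 cm.

2.50 cm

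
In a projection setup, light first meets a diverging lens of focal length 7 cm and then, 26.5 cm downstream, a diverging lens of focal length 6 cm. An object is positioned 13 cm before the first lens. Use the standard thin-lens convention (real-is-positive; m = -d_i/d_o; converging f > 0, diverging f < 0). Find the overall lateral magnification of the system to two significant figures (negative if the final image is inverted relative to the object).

0.057

Lens 1: 1/d_i1 = 1/f_1 - 1/d_o1 = 1/(-7) - 1/13 = -0.21978 cm^-1, so d_i1 = -4.550 cm.
m_1 = -(-4.550)/13 = 0.3500.
With d_i1 < 0 the first image is virtual and lies on the object side; the object distance for lens 2 is d_o2 = 26.5 - (-4.550) = 31.050 cm.
Lens 2: 1/d_i2 = 1/f_2 - 1/d_o2 = 1/(-6) - 1/(31.050) = -0.19887 cm^-1, so d_i2 = -5.028 cm.
m_2 = -(-5.028)/(31.050) = 0.1619.
The system's lateral magnification is m_1 m_2 = (0.3500)(0.1619) = 0.0567.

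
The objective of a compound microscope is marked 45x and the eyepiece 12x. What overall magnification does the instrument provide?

540

The overall magnification of a compound microscope is the product of the objective and eyepiece magnifications:
M = M_obj x M_eye = 45 x 12 = 540.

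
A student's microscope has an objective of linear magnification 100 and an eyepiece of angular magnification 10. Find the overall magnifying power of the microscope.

The overall magnification of a compound microscope is the product of the objective and eyepiece magnifications:
M = M_obj x M_eye = 100 x 10 = 1000.

1000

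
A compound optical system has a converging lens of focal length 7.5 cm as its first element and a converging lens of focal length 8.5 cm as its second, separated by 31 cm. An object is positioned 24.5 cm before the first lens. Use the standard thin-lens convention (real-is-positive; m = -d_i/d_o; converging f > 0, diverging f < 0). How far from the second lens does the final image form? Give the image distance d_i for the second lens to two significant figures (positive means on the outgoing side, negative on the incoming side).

15 cm

First lens: d_i1 = 1/(1/7.5 - 1/24.5) = 10.809 cm.
Object distance for lens 2: d_o2 = 31 - 10.809 = 20.191 cm.
Second lens: d_i2 = 1/(1/8.5 - 1/(20.191)) = 14.680 cm.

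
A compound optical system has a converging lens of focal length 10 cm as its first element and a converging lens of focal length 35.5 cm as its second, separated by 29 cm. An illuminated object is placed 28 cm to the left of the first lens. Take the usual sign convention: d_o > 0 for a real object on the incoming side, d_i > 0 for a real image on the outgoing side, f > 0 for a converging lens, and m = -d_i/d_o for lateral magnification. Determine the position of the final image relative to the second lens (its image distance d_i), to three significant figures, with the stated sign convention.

First lens: d_i1 = 1/(1/10 - 1/28) = 15.556 cm.
That image sits 13.444 cm in front of the second lens, so d_o2 = 13.444 cm.
Second lens: d_i2 = 1/(1/35.5 - 1/(13.444)) = -21.640 cm.

-21.6 cm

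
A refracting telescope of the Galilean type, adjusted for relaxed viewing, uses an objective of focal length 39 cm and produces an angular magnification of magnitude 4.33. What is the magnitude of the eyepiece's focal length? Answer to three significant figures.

9.01 cm

|M| = f_obj/|f_eye|, so |f_eye| = f_obj/|M| = 39/4.33 = 9.007 cm.
(The eyepiece is diverging, so its signed focal length is -9.007 cm.)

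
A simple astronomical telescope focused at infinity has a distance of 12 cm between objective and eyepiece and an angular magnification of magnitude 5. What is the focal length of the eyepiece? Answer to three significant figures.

2.00 cm

In normal adjustment the tube length equals f_obj + f_eye and |M| = f_obj/f_eye.
So f_obj = 5 f_eye and 5 f_eye + f_eye = 12 cm, giving f_eye = 12/6 = 2.000 cm and f_obj = 10.000 cm.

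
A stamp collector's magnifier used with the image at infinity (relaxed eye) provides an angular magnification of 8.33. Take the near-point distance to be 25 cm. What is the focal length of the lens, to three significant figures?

For the image at infinity, M = D/f.
f = D/M = 25/8.33 = 3.001 cm.

3.00 cm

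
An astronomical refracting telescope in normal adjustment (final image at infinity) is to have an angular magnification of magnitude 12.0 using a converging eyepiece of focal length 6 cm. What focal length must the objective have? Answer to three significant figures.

|M| = f_obj/|f_eye|, so f_obj = |M| x |f_eye| = 12.0 x 6 = 72.000 cm.

72.0 cm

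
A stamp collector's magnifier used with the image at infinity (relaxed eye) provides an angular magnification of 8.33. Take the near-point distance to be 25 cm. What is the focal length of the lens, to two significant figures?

For the image at infinity, M = D/f.
f = D/M = 25/8.33 = 3.001 cm.

3.0 cm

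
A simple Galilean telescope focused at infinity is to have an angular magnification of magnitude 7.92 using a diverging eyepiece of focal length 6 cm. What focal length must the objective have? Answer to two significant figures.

|M| = f_obj/|f_eye|, so f_obj = |M| x |f_eye| = 7.92 x 6 = 47.520 cm.

48 cm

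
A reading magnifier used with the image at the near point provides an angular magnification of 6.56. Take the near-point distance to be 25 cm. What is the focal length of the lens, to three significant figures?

For the image at the near point, M = 1 + D/f.
f = D/(M - 1) = 25/(6.56 - 1) = 4.496 cm.

4.50 cm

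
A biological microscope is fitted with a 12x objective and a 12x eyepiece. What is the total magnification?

144

The overall magnification of a compound microscope is the product of the objective and eyepiece magnifications:
M = M_obj x M_eye = 12 x 12 = 144.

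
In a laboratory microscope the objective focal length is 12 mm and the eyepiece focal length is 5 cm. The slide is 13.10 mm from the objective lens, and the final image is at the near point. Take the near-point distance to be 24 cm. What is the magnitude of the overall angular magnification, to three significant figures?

63.3

Convert to cm: f_obj = 12 mm = 1.2 cm; d_o = 13.10 mm = 1.31 cm.
Objective: 1/d_i = 1/f_obj - 1/d_o = 1/1.2 - 1/1.31 = 0.06997 cm^-1, so d_i = 14.291 cm.
m_obj = -d_i/d_o = -14.291/1.31 = -10.909.
Eyepiece angular magnification (image at near point): M_eye = 1 + D/f_e = 1 + 24/5 = 5.800.
Overall M = m_obj x M_eye = (-10.909)(5.800) = -63.27.
|M| = 63.27.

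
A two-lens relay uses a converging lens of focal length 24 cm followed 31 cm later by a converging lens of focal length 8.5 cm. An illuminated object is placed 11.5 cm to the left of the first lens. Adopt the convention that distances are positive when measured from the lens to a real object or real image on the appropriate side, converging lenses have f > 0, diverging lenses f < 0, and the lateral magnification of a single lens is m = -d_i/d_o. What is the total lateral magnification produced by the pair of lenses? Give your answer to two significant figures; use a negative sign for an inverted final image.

First lens: d_i1 = 1/(1/24 - 1/11.5) = -22.080 cm.
m_1 = -(-22.080)/11.5 = 1.9200.
With d_i1 < 0 the first image is virtual and lies on the object side; the object distance for lens 2 is d_o2 = 31 - (-22.080) = 53.080 cm.
Second lens: d_i2 = 1/(1/8.5 - 1/(53.080)) = 10.121 cm.
m_2 = -(10.121)/(53.080) = -0.1907.
Total m = m_1 x m_2 = (1.9200)(-0.1907) = -0.3661.

-0.37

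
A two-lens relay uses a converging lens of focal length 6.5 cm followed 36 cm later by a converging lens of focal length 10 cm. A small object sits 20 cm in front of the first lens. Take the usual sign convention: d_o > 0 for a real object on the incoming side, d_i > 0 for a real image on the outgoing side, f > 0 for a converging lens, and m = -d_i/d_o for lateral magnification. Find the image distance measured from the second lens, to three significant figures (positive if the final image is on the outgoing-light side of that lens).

Applying the thin-lens equation to the first lens, 1/6.5 = 1/20 + 1/d_i1, which gives d_i1 = 9.630 cm.
The intermediate image is 9.630 cm to the right of lens 1, so d_o2 = L - d_i1 = 36 - 9.630 = 26.370 cm.
Applying the thin-lens equation again with f_2 = 10 cm and d_o2 = 26.370 cm gives d_i2 = 16.109 cm.

16.1 cm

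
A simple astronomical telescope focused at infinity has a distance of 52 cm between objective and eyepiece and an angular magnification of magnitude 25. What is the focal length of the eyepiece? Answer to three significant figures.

2.00 cm

In normal adjustment the tube length equals f_obj + f_eye and |M| = f_obj/f_eye.
So f_obj = 25 f_eye and 25 f_eye + f_eye = 52 cm, giving f_eye = 52/26 = 2.000 cm and f_obj = 50.000 cm.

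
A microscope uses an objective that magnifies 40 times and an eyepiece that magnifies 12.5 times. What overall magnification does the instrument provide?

500

The overall magnification of a compound microscope is the product of the objective and eyepiece magnifications:
M = M_obj x M_eye = 40 x 12.5 = 500.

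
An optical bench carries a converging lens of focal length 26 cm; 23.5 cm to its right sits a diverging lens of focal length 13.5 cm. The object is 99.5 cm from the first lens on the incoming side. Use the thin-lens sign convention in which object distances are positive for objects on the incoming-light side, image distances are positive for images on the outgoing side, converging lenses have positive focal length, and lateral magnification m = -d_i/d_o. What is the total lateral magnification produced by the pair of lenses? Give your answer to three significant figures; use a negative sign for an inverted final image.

-2.65

First lens: d_i1 = 1/(1/26 - 1/99.5) = 35.197 cm.
m_1 = -(35.197)/99.5 = -0.3537.
This image would form 35.197 cm past lens 1, i.e. 11.697 cm beyond lens 2, so it is a virtual object for lens 2: d_o2 = 23.5 - 35.197 = -11.697 cm.
Second lens: d_i2 = 1/(1/(-13.5) - 1/(-11.697)) = 87.597 cm.
m_2 = -(87.597)/(-11.697) = 7.4887.
Total m = m_1 x m_2 = (-0.3537)(7.4887) = -2.6491.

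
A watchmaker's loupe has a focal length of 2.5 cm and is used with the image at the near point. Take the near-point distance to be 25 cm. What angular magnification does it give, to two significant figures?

11

M = 1 + D/f = 1 + 25/2.5 = 11.000.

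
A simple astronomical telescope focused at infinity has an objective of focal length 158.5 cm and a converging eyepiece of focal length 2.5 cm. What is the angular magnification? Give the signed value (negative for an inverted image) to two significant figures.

M = -f_obj/f_eye = -158.5/(2.5) = -63.400.

-63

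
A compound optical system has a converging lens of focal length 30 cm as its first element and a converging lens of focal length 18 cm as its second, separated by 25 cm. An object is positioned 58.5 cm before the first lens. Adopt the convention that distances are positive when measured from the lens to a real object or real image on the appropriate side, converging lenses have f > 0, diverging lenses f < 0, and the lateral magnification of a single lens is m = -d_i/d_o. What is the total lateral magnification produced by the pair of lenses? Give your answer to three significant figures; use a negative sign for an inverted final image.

Applying the thin-lens equation to the first lens, 1/30 = 1/58.5 + 1/d_i1, which gives d_i1 = 61.579 cm.
Its lateral magnification is m_1 = -d_i1/d_o1 = -(61.579)/58.5 = -1.0526.
Since 61.579 cm > 25 cm, the first image lies past the second lens and serves as a virtual object: d_o2 = L - d_i1 = -36.579 cm.
Applying the thin-lens equation again with f_2 = 18 cm and d_o2 = -36.579 cm gives d_i2 = 12.064 cm.
m_2 = -(12.064)/(-36.579) = 0.3298.
Total m = m_1 x m_2 = (-1.0526)(0.3298) = -0.3472.

-0.347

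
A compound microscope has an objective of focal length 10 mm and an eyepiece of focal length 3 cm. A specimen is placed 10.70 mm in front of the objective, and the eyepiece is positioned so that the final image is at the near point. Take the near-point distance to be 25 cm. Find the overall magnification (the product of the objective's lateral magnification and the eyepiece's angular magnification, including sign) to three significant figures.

Convert to cm: f_obj = 10 mm = 1 cm; d_o = 10.70 mm = 1.07 cm.
Objective: 1/d_i = 1/f_obj - 1/d_o = 1/1 - 1/1.07 = 0.06542 cm^-1, so d_i = 15.286 cm.
m_obj = -d_i/d_o = -15.286/1.07 = -14.286.
Eyepiece angular magnification (image at near point): M_eye = 1 + D/f_e = 1 + 25/3 = 9.333.
Overall M = m_obj x M_eye = (-14.286)(9.333) = -133.33.

-133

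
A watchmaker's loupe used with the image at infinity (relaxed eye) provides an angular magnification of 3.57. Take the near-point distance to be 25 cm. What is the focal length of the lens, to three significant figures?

7.00 cm

For the image at infinity, M = D/f.
f = D/M = 25/3.57 = 7.003 cm.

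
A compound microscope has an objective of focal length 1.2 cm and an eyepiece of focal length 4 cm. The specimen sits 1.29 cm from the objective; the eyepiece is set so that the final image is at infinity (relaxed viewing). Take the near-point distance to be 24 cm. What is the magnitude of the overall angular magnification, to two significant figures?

80

Objective: 1/d_i = 1/f_obj - 1/d_o = 1/1.2 - 1/1.29 = 0.05814 cm^-1, so d_i = 17.200 cm.
m_obj = -d_i/d_o = -17.200/1.29 = -13.333.
Eyepiece angular magnification (image at infinity): M_eye = D/f_e = 24/4 = 6.000.
Overall M = m_obj x M_eye = (-13.333)(6.000) = -80.00.
|M| = 80.00.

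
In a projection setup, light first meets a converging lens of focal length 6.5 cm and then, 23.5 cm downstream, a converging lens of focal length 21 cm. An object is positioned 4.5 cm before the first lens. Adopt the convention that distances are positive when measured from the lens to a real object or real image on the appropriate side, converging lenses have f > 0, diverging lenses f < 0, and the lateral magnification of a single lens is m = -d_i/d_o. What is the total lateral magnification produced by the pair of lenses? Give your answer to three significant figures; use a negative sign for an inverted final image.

-3.99

Lens 1: 1/d_i1 = 1/f_1 - 1/d_o1 = 1/6.5 - 1/4.5 = -0.06838 cm^-1, so d_i1 = -14.625 cm.
m_1 = -(-14.625)/4.5 = 3.2500.
With d_i1 < 0 the first image is virtual and lies on the object side; the object distance for lens 2 is d_o2 = 23.5 - (-14.625) = 38.125 cm.
Lens 2: 1/d_i2 = 1/f_2 - 1/d_o2 = 1/21 - 1/(38.125) = 0.02139 cm^-1, so d_i2 = 46.752 cm.
m_2 = -(46.752)/(38.125) = -1.2263.
Total m = m_1 x m_2 = (3.2500)(-1.2263) = -3.9854.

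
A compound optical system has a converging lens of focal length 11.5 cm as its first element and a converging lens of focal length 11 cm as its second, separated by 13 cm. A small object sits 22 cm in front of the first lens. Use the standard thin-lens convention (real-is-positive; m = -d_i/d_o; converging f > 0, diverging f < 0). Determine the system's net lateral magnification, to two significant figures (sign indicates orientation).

-0.55

Lens 1: 1/d_i1 = 1/f_1 - 1/d_o1 = 1/11.5 - 1/22 = 0.04150 cm^-1, so d_i1 = 24.095 cm.
m_1 = -(24.095)/22 = -1.0952.
This image would form 24.095 cm past lens 1, i.e. 11.095 cm beyond lens 2, so it is a virtual object for lens 2: d_o2 = 13 - 24.095 = -11.095 cm.
Lens 2: 1/d_i2 = 1/f_2 - 1/d_o2 = 1/11 - 1/(-11.095) = 0.18104 cm^-1, so d_i2 = 5.524 cm.
m_2 = -(5.524)/(-11.095) = 0.4978.
Total m = m_1 x m_2 = (-1.0952)(0.4978) = -0.5453.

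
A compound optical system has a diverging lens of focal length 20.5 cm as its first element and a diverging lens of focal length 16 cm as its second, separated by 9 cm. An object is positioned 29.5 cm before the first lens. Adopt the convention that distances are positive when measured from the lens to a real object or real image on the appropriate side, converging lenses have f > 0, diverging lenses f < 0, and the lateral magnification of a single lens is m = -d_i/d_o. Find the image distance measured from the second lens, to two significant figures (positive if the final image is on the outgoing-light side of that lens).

-9.1 cm

First lens: d_i1 = 1/(1/(-20.5) - 1/29.5) = -12.095 cm.
With d_i1 < 0 the first image is virtual and lies on the object side; the object distance for lens 2 is d_o2 = 9 - (-12.095) = 21.095 cm.
Second lens: d_i2 = 1/(1/(-16) - 1/(21.095)) = -9.099 cm.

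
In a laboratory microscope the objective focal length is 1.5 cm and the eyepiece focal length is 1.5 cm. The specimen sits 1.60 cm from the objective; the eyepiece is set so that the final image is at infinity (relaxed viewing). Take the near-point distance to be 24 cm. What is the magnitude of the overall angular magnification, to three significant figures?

240

Objective: 1/d_i = 1/f_obj - 1/d_o = 1/1.5 - 1/1.60 = 0.04167 cm^-1, so d_i = 24.000 cm.
m_obj = -d_i/d_o = -24.000/1.60 = -15.000.
Eyepiece angular magnification (image at infinity): M_eye = D/f_e = 24/1.5 = 16.000.
Overall M = m_obj x M_eye = (-15.000)(16.000) = -240.00.
|M| = 240.00.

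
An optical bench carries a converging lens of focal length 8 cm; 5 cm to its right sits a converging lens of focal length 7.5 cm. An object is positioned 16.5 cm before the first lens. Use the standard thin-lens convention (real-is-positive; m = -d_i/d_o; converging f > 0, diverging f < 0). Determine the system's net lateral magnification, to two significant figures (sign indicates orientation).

First lens: d_i1 = 1/(1/8 - 1/16.5) = 15.529 cm.
m_1 = -(15.529)/16.5 = -0.9412.
This image would form 15.529 cm past lens 1, i.e. 10.529 cm beyond lens 2, so it is a virtual object for lens 2: d_o2 = 5 - 15.529 = -10.529 cm.
Second lens: d_i2 = 1/(1/7.5 - 1/(-10.529)) = 4.380 cm.
m_2 = -(4.380)/(-10.529) = 0.4160.
Total m = m_1 x m_2 = (-0.9412)(0.4160) = -0.3915.

-0.39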